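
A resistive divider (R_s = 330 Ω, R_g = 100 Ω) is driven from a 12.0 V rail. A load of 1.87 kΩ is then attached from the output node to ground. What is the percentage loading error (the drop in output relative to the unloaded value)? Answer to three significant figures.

The divider's output (Thévenin) resistance is R_s‖R_g = 76.74 Ω.
Fractional drop under load = R_th/(R_th + R_L) = 76.74 / (76.74 + 1870) = 0.03942.
So the output falls by 3.94 %.

3.94 %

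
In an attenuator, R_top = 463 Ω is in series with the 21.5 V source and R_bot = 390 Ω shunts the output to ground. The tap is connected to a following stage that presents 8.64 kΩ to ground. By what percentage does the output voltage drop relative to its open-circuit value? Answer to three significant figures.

The divider's output (Thévenin) resistance is R_top‖R_bot = 211.7 Ω.
Fractional drop under load = R_th/(R_th + R_L) = 211.7 / (211.7 + 8640) = 0.02392.
So the output falls by 2.39 %.

2.39 %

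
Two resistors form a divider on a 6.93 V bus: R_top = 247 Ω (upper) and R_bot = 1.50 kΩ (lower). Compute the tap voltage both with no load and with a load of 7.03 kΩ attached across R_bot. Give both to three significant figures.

Unloaded: 5.95 V; loaded: 5.78 V

Open-circuit: V = 6.93 × 1500/(247 + 1500) = 5.95 V.
With the load, R_bot becomes R_bot‖R_L = 1236 Ω, so V = 6.93 × 1236/1483 = 5.78 V.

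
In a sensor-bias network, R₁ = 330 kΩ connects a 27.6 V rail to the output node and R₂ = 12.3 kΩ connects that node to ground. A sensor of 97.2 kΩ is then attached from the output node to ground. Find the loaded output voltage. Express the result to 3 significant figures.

The load sits in parallel with R₂: R₂‖R_L = (12.3 × 97.2) / (12.3 + 97.2) = 10.92 kΩ.
V_out = 27.6 × 10.92 / (330 + 10.92) = 27.6 × 10.92/340.9 = 0.884 V.
(Unloaded it would have been 0.992 V.)

V_out ≈ 0.884 V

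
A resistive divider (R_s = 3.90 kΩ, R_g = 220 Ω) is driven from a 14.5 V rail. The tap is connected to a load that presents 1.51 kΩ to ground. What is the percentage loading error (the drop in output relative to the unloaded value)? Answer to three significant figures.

The divider's output (Thévenin) resistance is R_s‖R_g = 208.3 Ω.
Fractional drop under load = R_th/(R_th + R_L) = 208.3 / (208.3 + 1510) = 0.1212.
So the output falls by 12.1 %.

12.1 %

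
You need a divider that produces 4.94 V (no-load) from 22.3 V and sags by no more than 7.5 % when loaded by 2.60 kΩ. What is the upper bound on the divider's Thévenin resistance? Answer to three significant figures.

Loading drop = R_th/(R_th + R_L) ≤ 0.0750, so R_th ≤ R_L · ε/(1−ε) = 2.60 kΩ × 0.0750/0.9250 = 211 Ω.
(Any R1, R2 with R2/(R1+R2) = 0.222 and R1‖R2 ≤ 211 Ω will meet the spec.)

R_th ≤ 211 Ω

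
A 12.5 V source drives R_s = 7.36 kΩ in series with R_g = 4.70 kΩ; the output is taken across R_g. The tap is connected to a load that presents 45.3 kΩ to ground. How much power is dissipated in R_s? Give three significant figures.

P ≈ 8.52 mW

Total resistance from the source is R_s + (R_g‖R_L) = 11.62 kΩ, so I = 12.5/11.62 kΩ = 1.076 mA.
P = I²·R_s = (1.076 mA)² × 7.36 kΩ = 8.52 mW.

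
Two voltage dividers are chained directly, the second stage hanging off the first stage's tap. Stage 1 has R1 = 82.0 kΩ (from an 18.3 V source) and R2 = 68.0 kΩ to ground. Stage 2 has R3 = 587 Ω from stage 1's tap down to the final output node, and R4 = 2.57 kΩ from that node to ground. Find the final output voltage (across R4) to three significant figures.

Stage 2 presents R3+R4 = 3157 Ω as a load on stage 1's tap.
Stage 1's lower leg becomes R2‖(R3+R4) = 3017 Ω, so V_mid = 18.3 × 3017/85020 = 0.6494 V.
Stage 2 is itself unloaded: V_out = V_mid × R4/(R3+R4) = 0.6494 × 2570/3157 = 0.529 V.

V_out ≈ 0.529 V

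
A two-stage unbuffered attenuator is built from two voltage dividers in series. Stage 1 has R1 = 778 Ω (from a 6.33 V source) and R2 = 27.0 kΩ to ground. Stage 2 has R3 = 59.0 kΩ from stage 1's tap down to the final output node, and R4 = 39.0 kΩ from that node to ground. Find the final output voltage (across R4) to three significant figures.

V_out ≈ 2.43 V

Stage 2 presents R3+R4 = 98000 Ω as a load on stage 1's tap.
Stage 1's lower leg becomes R2‖(R3+R4) = 21170 Ω, so V_mid = 6.33 × 21170/21950 = 6.106 V.
Stage 2 is itself unloaded: V_out = V_mid × R4/(R3+R4) = 6.106 × 39000/98000 = 2.43 V.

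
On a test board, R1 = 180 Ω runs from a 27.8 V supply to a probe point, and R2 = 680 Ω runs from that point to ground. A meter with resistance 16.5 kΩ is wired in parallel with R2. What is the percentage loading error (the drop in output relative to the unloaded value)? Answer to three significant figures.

The divider's output (Thévenin) resistance is R1‖R2 = 142.3 Ω.
Fractional drop under load = R_th/(R_th + R_L) = 142.3 / (142.3 + 16500) = 0.008552.
So the output falls by 0.855 %.

0.855 %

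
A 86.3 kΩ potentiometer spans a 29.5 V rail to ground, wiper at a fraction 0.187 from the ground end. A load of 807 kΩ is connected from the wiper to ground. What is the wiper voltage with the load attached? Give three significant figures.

V ≈ 5.43 V

The wiper splits the pot into (1−α)R = 70.16 kΩ above and αR = 16.14 kΩ below.
Lower section ‖ load = 15.82 kΩ.
V_wiper = 29.5 × 15.82/(70.16 + 15.82) = 5.43 V.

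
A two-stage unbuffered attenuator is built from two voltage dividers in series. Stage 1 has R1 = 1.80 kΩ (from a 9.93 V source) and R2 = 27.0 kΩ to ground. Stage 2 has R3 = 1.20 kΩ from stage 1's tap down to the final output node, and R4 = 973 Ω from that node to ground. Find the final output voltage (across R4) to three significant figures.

Stage 2 presents R3+R4 = 2173 Ω as a load on stage 1's tap.
Stage 1's lower leg becomes R2‖(R3+R4) = 2011 Ω, so V_mid = 9.93 × 2011/3811 = 5.240 V.
Stage 2 is itself unloaded: V_out = V_mid × R4/(R3+R4) = 5.240 × 973/2173 = 2.35 V.

V_out ≈ 2.35 V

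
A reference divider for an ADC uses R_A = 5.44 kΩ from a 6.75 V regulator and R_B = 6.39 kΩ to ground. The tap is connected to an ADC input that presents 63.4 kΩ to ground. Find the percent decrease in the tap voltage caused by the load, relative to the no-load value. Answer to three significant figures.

The divider's output (Thévenin) resistance is R_A‖R_B = 2.938 kΩ.
Fractional drop under load = R_th/(R_th + R_L) = 2.938 / (2.938 + 63.4) = 0.04429.
So the output falls by 4.43 %.

4.43 %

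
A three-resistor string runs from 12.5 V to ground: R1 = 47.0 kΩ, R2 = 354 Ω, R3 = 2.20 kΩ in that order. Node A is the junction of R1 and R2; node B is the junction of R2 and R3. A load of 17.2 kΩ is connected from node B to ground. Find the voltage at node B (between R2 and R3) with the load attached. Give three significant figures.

At node B, R3 is in parallel with the load: R3‖R_L = 1951 Ω.
Below node A the resistance is R2 + (R3‖R_L) = 2305 Ω, so V_A = 12.5 × 2305/49300 = 0.5843 V.
Then V_B = V_A × (R3‖R_L)/(R2 + R3‖R_L) = 0.5843 × 1951/2305 = 0.495 V.

V ≈ 0.495 V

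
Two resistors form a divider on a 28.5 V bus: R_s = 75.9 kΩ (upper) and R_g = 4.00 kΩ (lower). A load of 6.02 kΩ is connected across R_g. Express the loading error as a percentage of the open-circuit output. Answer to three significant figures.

Unloaded V = 28.5 × 4.00/79.90 = 1.427 V.
Loaded: R_g‖R_L = 2.403 kΩ, giving V = 28.5 × 2.403/78.30 = 0.8747 V.
Drop = (1.427 − 0.8747) / 1.427 = 38.7 %.

38.7 %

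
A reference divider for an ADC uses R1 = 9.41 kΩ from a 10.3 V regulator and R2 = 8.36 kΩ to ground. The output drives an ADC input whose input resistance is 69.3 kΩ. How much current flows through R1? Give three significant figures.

I ≈ 0.611 mA

R2‖R_L = 7.460 kΩ, so the source sees R1 + R2‖R_L = 16.87 kΩ.
I = 10.3 V / 16.87 kΩ = 0.611 mA.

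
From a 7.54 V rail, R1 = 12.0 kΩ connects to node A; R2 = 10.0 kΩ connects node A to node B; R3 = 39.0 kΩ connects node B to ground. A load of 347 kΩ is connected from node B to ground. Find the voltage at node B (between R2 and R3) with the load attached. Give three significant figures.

V ≈ 4.63 V

At node B, R3 is in parallel with the load: R3‖R_L = 35.06 kΩ.
Below node A the resistance is R2 + (R3‖R_L) = 45.06 kΩ, so V_A = 7.54 × 45.06/57.06 = 5.954 V.
Then V_B = V_A × (R3‖R_L)/(R2 + R3‖R_L) = 5.954 × 35.06/45.06 = 4.63 V.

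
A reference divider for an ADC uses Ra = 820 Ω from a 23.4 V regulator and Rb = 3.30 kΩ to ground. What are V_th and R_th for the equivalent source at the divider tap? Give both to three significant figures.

V_th is the open-circuit tap voltage: 23.4 × 3300/(820 + 3300) = 18.7 V.
With the supply zeroed, Ra and Rb appear in parallel from the tap: R_th = Ra‖Rb = (820 × 3300)/4120 = 657 Ω.

V_th = 18.7 V, R_th = 657 Ω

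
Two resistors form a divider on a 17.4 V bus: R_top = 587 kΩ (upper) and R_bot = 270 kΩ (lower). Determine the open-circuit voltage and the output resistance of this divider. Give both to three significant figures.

V_th is the open-circuit tap voltage: 17.4 × 270/(587 + 270) = 5.48 V.
With the supply zeroed, R_top and R_bot appear in parallel from the tap: R_th = R_top‖R_bot = (587 × 270)/857.0 = 185 kΩ.

V_th = 5.48 V, R_th = 185 kΩ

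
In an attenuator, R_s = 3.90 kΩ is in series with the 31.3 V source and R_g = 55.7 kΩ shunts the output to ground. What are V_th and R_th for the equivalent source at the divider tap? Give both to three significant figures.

V_th is the open-circuit tap voltage: 31.3 × 55.7/(3.90 + 55.7) = 29.3 V.
With the supply zeroed, R_s and R_g appear in parallel from the tap: R_th = R_s‖R_g = (3.90 × 55.7)/59.60 = 3.64 kΩ.

V_th = 29.3 V, R_th = 3.64 kΩ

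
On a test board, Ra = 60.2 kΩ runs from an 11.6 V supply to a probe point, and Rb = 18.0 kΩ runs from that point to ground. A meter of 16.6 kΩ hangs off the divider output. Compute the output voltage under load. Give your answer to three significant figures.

The load sits in parallel with Rb: Rb‖R_L = (18.0 × 16.6) / (18.0 + 16.6) = 8.636 kΩ.
V_out = 11.6 × 8.636 / (60.2 + 8.636) = 11.6 × 8.636/68.84 = 1.46 V.

V_out ≈ 1.46 V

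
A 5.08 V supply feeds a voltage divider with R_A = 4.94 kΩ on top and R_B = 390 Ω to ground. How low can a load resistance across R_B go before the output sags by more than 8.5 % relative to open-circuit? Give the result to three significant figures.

R_L(min) ≈ 3.89 kΩ

Output resistance R_th = R_A‖R_B = (4940 × 390)/5330 = 361.5 Ω.
The fractional drop is R_th/(R_th + R_L); requiring this ≤ 0.0850 gives R_L ≥ R_th(1/0.0850 − 1) = 361.5 × 10.76 = 3.89 kΩ.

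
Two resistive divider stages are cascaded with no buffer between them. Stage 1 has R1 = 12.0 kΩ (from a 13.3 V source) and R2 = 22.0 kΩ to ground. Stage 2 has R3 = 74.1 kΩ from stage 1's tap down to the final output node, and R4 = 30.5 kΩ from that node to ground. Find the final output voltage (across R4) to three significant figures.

V_out ≈ 2.34 V

Stage 2 presents R3+R4 = 104.6 kΩ as a load on stage 1's tap.
Stage 1's lower leg becomes R2‖(R3+R4) = 18.18 kΩ, so V_mid = 13.3 × 18.18/30.18 = 8.011 V.
Stage 2 is itself unloaded: V_out = V_mid × R4/(R3+R4) = 8.011 × 30.5/104.6 = 2.34 V.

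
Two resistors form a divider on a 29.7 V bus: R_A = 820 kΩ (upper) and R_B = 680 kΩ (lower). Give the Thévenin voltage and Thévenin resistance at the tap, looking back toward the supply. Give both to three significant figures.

V_th = 13.5 V, R_th = 372 kΩ

V_th is the open-circuit tap voltage: 29.7 × 680/(820 + 680) = 13.5 V.
With the supply zeroed, R_A and R_B appear in parallel from the tap: R_th = R_A‖R_B = (820 × 680)/1500 = 372 kΩ.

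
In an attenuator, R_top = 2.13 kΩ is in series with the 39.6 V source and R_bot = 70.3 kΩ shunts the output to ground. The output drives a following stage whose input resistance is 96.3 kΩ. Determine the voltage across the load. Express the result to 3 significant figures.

V_out ≈ 37.6 V

The load sits in parallel with R_bot: R_bot‖R_L = (70.3 × 96.3) / (70.3 + 96.3) = 40.64 kΩ.
V_out = 39.6 × 40.64 / (2.13 + 40.64) = 39.6 × 40.64/42.77 = 37.6 V.
(Unloaded it would have been 38.4 V.)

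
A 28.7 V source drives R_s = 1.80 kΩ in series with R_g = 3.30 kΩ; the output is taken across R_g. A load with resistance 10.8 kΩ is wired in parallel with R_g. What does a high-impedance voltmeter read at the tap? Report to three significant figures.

V_out ≈ 16.8 V

The load sits in parallel with R_g: R_g‖R_L = (3.30 × 10.8) / (3.30 + 10.8) = 2.528 kΩ.
V_out = 28.7 × 2.528 / (1.80 + 2.528) = 28.7 × 2.528/4.328 = 16.8 V.
(Unloaded it would have been 18.6 V.)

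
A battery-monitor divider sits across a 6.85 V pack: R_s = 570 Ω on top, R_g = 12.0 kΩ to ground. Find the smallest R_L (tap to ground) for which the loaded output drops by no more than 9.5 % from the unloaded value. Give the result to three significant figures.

R_L(min) ≈ 5.18 kΩ

Output resistance R_th = R_s‖R_g = (570 × 12000)/12570 = 544.2 Ω.
The fractional drop is R_th/(R_th + R_L); requiring this ≤ 0.0950 gives R_L ≥ R_th(1/0.0950 − 1) = 544.2 × 9.526 = 5.18 kΩ.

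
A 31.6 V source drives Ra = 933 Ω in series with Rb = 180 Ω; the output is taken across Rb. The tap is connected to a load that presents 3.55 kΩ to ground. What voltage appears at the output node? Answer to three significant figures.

The load sits in parallel with Rb: Rb‖R_L = (180 × 3550) / (180 + 3550) = 171.3 Ω.
V_out = 31.6 × 171.3 / (933 + 171.3) = 31.6 × 171.3/1104 = 4.90 V.

V_out ≈ 4.90 V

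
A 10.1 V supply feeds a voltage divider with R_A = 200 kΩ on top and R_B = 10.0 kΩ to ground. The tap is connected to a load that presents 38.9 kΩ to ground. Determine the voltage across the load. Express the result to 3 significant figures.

The load sits in parallel with R_B: R_B‖R_L = (10.0 × 38.9) / (10.0 + 38.9) = 7.955 kΩ.
V_out = 10.1 × 7.955 / (200 + 7.955) = 10.1 × 7.955/208.0 = 0.386 V.
(Unloaded it would have been 0.481 V.)

V_out ≈ 0.386 V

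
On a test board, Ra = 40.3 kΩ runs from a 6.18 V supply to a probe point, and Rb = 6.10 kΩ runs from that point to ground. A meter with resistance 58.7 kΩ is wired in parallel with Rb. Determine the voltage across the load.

V_out ≈ 0.745 V

The load sits in parallel with Rb: Rb‖R_L = (6.10 × 58.7) / (6.10 + 58.7) = 5.526 kΩ.
V_out = 6.18 × 5.526 / (40.3 + 5.526) = 6.18 × 5.526/45.83 = 0.745 V.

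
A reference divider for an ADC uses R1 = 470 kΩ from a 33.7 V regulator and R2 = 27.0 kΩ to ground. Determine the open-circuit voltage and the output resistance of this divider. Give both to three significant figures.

V_th is the open-circuit tap voltage: 33.7 × 27.0/(470 + 27.0) = 1.83 V.
With the supply zeroed, R1 and R2 appear in parallel from the tap: R_th = R1‖R2 = (470 × 27.0)/497.0 = 25.5 kΩ.

V_th = 1.83 V, R_th = 25.5 kΩ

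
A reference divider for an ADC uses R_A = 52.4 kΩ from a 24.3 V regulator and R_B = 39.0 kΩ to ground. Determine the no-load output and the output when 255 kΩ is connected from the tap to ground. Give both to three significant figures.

Open-circuit: V = 24.3 × 39.0/(52.4 + 39.0) = 10.4 V.
With the load, R_B becomes R_B‖R_L = 33.83 kΩ, so V = 24.3 × 33.83/86.23 = 9.53 V.

Unloaded: 10.4 V; loaded: 9.53 V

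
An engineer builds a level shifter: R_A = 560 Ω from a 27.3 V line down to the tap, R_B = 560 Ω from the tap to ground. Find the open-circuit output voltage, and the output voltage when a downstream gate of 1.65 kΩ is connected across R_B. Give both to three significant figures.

Open-circuit: V = 27.3 × 560/(560 + 560) = 13.7 V.
With the load, R_B becomes R_B‖R_L = 418.1 Ω, so V = 27.3 × 418.1/978.1 = 11.7 V.

Unloaded: 13.7 V; loaded: 11.7 V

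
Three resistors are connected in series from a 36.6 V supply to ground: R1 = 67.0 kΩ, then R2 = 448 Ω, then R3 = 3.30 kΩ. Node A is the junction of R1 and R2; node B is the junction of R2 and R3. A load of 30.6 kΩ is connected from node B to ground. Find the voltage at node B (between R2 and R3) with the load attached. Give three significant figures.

At node B, R3 is in parallel with the load: R3‖R_L = 2979 Ω.
Below node A the resistance is R2 + (R3‖R_L) = 3427 Ω, so V_A = 36.6 × 3427/70430 = 1.781 V.
Then V_B = V_A × (R3‖R_L)/(R2 + R3‖R_L) = 1.781 × 2979/3427 = 1.55 V.

V ≈ 1.55 V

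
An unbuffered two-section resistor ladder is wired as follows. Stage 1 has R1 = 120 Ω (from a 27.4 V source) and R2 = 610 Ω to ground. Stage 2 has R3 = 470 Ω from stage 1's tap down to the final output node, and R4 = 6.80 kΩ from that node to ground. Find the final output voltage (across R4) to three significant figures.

Stage 2 presents R3+R4 = 7270 Ω as a load on stage 1's tap.
Stage 1's lower leg becomes R2‖(R3+R4) = 562.8 Ω, so V_mid = 27.4 × 562.8/682.8 = 22.58 V.
Stage 2 is itself unloaded: V_out = V_mid × R4/(R3+R4) = 22.58 × 6800/7270 = 21.1 V.

V_out ≈ 21.1 V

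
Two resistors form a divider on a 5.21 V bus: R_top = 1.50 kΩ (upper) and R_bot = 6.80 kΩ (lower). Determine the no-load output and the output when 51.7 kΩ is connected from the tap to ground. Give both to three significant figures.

Unloaded: 4.27 V; loaded: 4.17 V

Open-circuit: V = 5.21 × 6.80/(1.50 + 6.80) = 4.27 V.
With the load, R_bot becomes R_bot‖R_L = 6.010 kΩ, so V = 5.21 × 6.010/7.510 = 4.17 V.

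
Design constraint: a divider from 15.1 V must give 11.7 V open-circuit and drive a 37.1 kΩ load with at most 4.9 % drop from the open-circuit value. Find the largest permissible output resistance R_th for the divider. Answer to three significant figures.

Loading drop = R_th/(R_th + R_L) ≤ 0.0490, so R_th ≤ R_L · ε/(1−ε) = 37.1 kΩ × 0.0490/0.9510 = 1.91 kΩ.
(Any R1, R2 with R2/(R1+R2) = 0.775 and R1‖R2 ≤ 1.91 kΩ will meet the spec.)

R_th ≤ 1.91 kΩ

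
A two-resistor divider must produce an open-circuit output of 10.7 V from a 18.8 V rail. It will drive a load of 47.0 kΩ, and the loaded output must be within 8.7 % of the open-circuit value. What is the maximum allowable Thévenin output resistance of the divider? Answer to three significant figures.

R_th ≤ 4.48 kΩ

Loading drop = R_th/(R_th + R_L) ≤ 0.0870, so R_th ≤ R_L · ε/(1−ε) = 47.0 kΩ × 0.0870/0.9130 = 4.48 kΩ.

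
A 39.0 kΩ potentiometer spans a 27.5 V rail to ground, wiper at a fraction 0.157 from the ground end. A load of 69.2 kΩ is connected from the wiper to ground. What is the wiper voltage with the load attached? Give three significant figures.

V ≈ 4.02 V

The wiper splits the pot into (1−α)R = 32.88 kΩ above and αR = 6.123 kΩ below.
Lower section ‖ load = 5.625 kΩ.
V_wiper = 27.5 × 5.625/(32.88 + 5.625) = 4.02 V.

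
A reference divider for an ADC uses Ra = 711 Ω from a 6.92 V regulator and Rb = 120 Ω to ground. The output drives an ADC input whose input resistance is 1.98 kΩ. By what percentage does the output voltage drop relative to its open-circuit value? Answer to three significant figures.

The divider's output (Thévenin) resistance is Ra‖Rb = 102.7 Ω.
Fractional drop under load = R_th/(R_th + R_L) = 102.7 / (102.7 + 1980) = 0.04930.
So the output falls by 4.93 %.

4.93 %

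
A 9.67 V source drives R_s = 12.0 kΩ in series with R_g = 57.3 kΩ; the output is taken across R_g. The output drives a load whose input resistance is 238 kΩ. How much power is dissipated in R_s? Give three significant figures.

Total resistance from the source is R_s + (R_g‖R_L) = 58.18 kΩ, so I = 9.67/58.18 kΩ = 0.1662 mA.
P = I²·R_s = (0.1662 mA)² × 12.0 kΩ = 0.331 mW.

P ≈ 0.331 mW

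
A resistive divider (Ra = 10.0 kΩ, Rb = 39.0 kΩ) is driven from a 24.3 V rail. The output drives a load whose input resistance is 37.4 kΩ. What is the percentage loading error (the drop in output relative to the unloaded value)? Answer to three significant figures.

Unloaded V = 24.3 × 39.0/49.00 = 19.34 V.
Loaded: Rb‖R_L = 19.09 kΩ, giving V = 24.3 × 19.09/29.09 = 15.95 V.
Drop = (19.34 − 15.95) / 19.34 = 17.5 %.

17.5 %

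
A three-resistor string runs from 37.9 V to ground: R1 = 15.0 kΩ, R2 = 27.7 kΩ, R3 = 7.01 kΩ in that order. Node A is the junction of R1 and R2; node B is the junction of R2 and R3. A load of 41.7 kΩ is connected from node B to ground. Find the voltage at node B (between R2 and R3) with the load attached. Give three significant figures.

V ≈ 4.67 V

At node B, R3 is in parallel with the load: R3‖R_L = 6.001 kΩ.
Below node A the resistance is R2 + (R3‖R_L) = 33.70 kΩ, so V_A = 37.9 × 33.70/48.70 = 26.23 V.
Then V_B = V_A × (R3‖R_L)/(R2 + R3‖R_L) = 26.23 × 6.001/33.70 = 4.67 V.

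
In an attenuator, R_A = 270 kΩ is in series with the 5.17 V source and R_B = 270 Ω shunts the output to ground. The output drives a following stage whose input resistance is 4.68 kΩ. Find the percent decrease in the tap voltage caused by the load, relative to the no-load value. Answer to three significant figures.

5.45 %

The divider's output (Thévenin) resistance is R_A‖R_B = 269.7 Ω.
Fractional drop under load = R_th/(R_th + R_L) = 269.7 / (269.7 + 4680) = 0.05449.
So the output falls by 5.45 %.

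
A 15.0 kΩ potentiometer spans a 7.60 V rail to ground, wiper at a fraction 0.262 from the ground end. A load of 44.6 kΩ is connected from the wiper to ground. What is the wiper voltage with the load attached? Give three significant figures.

V ≈ 1.87 V

The wiper splits the pot into (1−α)R = 11.07 kΩ above and αR = 3.930 kΩ below.
Lower section ‖ load = 3.612 kΩ.
V_wiper = 7.60 × 3.612/(11.07 + 3.612) = 1.87 V.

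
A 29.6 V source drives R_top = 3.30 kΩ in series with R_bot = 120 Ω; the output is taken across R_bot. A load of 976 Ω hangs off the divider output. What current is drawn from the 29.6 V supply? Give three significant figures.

R_bot‖R_L = 106.9 Ω, so the source sees R_top + R_bot‖R_L = 3407 Ω.
I = 29.6 V / 3407 Ω = 8.69 mA.

I ≈ 8.69 mA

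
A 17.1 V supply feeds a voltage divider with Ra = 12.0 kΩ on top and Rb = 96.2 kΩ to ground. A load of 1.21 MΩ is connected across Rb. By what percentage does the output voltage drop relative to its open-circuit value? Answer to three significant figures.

The divider's output (Thévenin) resistance is Ra‖Rb = 10.67 kΩ.
Fractional drop under load = R_th/(R_th + R_L) = 10.67 / (10.67 + 1210) = 0.008740.
So the output falls by 0.874 %.

0.874 %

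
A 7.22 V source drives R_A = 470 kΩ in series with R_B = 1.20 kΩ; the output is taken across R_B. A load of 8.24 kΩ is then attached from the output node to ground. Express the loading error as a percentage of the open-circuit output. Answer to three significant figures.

Unloaded V = 7.22 × 1.20/471.2 = 0.018387 V.
Loaded: R_B‖R_L = 1.047 kΩ, giving V = 7.22 × 1.047/471.0 = 0.016055 V.
Drop = (0.018387 − 0.016055) / 0.018387 = 12.7 %.

12.7 %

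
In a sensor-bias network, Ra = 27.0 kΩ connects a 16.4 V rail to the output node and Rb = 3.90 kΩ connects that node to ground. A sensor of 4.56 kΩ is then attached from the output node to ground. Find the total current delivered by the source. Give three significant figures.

I ≈ 0.564 mA

Rb‖R_L = 2.102 kΩ, so the source sees Ra + Rb‖R_L = 29.10 kΩ.
I = 16.4 V / 29.10 kΩ = 0.564 mA.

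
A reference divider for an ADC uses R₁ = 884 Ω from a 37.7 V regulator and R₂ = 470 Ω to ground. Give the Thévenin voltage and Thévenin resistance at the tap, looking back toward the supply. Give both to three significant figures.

V_th is the open-circuit tap voltage: 37.7 × 470/(884 + 470) = 13.1 V.
With the supply zeroed, R₁ and R₂ appear in parallel from the tap: R_th = R₁‖R₂ = (884 × 470)/1354 = 307 Ω.

V_th = 13.1 V, R_th = 307 Ω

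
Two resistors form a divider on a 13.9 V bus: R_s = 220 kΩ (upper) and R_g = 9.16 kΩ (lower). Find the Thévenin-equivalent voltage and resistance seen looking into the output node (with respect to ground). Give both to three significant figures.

V_th is the open-circuit tap voltage: 13.9 × 9.16/(220 + 9.16) = 0.556 V.
With the supply zeroed, R_s and R_g appear in parallel from the tap: R_th = R_s‖R_g = (220 × 9.16)/229.2 = 8.79 kΩ.

V_th = 0.556 V, R_th = 8.79 kΩ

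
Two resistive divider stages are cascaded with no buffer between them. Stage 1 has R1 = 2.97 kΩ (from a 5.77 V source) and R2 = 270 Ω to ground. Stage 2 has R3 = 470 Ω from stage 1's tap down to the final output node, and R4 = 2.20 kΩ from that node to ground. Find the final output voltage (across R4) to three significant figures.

Stage 2 presents R3+R4 = 2670 Ω as a load on stage 1's tap.
Stage 1's lower leg becomes R2‖(R3+R4) = 245.2 Ω, so V_mid = 5.77 × 245.2/3215 = 0.4400 V.
Stage 2 is itself unloaded: V_out = V_mid × R4/(R3+R4) = 0.4400 × 2200/2670 = 0.363 V.

V_out ≈ 0.363 V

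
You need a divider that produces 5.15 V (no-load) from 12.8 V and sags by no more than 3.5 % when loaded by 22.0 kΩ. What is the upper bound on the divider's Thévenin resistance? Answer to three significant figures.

Loading drop = R_th/(R_th + R_L) ≤ 0.0350, so R_th ≤ R_L · ε/(1−ε) = 22.0 kΩ × 0.0350/0.9650 = 798 Ω.

R_th ≤ 798 Ω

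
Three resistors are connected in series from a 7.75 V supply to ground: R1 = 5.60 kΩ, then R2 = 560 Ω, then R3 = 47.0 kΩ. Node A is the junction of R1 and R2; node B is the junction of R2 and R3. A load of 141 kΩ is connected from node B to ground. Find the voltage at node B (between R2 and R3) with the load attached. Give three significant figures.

At node B, R3 is in parallel with the load: R3‖R_L = 35250 Ω.
Below node A the resistance is R2 + (R3‖R_L) = 35810 Ω, so V_A = 7.75 × 35810/41410 = 6.702 V.
Then V_B = V_A × (R3‖R_L)/(R2 + R3‖R_L) = 6.702 × 35250/35810 = 6.60 V.

V ≈ 6.60 V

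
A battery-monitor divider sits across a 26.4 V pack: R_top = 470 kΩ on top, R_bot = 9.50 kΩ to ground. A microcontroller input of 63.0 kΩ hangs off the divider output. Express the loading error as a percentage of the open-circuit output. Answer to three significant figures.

The divider's output (Thévenin) resistance is R_top‖R_bot = 9.312 kΩ.
Fractional drop under load = R_th/(R_th + R_L) = 9.312 / (9.312 + 63.0) = 0.1288.
So the output falls by 12.9 %.

12.9 %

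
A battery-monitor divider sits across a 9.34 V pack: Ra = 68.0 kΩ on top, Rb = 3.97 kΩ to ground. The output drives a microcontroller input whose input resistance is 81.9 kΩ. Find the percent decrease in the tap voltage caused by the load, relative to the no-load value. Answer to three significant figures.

4.38 %

The divider's output (Thévenin) resistance is Ra‖Rb = 3.751 kΩ.
Fractional drop under load = R_th/(R_th + R_L) = 3.751 / (3.751 + 81.9) = 0.04379.
So the output falls by 4.38 %.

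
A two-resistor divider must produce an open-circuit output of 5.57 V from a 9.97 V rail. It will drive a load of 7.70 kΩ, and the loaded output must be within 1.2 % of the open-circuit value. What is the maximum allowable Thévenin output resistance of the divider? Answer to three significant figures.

R_th ≤ 93.5 Ω

Loading drop = R_th/(R_th + R_L) ≤ 0.0120, so R_th ≤ R_L · ε/(1−ε) = 7.70 kΩ × 0.0120/0.9880 = 93.5 Ω.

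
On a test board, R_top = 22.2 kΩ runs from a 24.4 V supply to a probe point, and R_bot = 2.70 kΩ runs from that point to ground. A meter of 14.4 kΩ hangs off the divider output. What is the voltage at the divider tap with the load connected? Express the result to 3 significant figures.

V_out ≈ 2.27 V

The load sits in parallel with R_bot: R_bot‖R_L = (2.70 × 14.4) / (2.70 + 14.4) = 2.274 kΩ.
V_out = 24.4 × 2.274 / (22.2 + 2.274) = 24.4 × 2.274/24.47 = 2.27 V.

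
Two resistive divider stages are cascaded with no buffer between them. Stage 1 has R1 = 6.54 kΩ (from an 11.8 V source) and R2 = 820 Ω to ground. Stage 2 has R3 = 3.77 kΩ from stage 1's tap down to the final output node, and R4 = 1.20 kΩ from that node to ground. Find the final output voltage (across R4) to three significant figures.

Stage 2 presents R3+R4 = 4970 Ω as a load on stage 1's tap.
Stage 1's lower leg becomes R2‖(R3+R4) = 703.9 Ω, so V_mid = 11.8 × 703.9/7244 = 1.147 V.
Stage 2 is itself unloaded: V_out = V_mid × R4/(R3+R4) = 1.147 × 1200/4970 = 0.277 V.

V_out ≈ 0.277 V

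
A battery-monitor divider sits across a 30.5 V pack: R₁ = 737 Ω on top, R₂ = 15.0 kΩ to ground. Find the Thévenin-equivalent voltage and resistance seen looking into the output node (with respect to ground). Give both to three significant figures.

V_th = 29.1 V, R_th = 702 Ω

V_th is the open-circuit tap voltage: 30.5 × 15000/(737 + 15000) = 29.1 V.
With the supply zeroed, R₁ and R₂ appear in parallel from the tap: R_th = R₁‖R₂ = (737 × 15000)/15740 = 702 Ω.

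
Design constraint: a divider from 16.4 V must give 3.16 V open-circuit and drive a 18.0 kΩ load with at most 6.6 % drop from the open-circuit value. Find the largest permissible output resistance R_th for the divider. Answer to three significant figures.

R_th ≤ 1.27 kΩ

Loading drop = R_th/(R_th + R_L) ≤ 0.0660, so R_th ≤ R_L · ε/(1−ε) = 18.0 kΩ × 0.0660/0.9340 = 1.27 kΩ.
(Any R1, R2 with R2/(R1+R2) = 0.193 and R1‖R2 ≤ 1.27 kΩ will meet the spec.)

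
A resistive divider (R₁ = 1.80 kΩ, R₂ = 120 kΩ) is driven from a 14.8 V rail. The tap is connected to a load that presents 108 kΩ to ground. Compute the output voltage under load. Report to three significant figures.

The load sits in parallel with R₂: R₂‖R_L = (120 × 108) / (120 + 108) = 56.84 kΩ.
V_out = 14.8 × 56.84 / (1.80 + 56.84) = 14.8 × 56.84/58.64 = 14.3 V.

V_out ≈ 14.3 V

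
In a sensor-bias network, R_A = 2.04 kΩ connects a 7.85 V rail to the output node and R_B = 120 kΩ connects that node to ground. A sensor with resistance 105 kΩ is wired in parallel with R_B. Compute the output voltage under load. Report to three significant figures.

V_out ≈ 7.57 V

The load sits in parallel with R_B: R_B‖R_L = (120 × 105) / (120 + 105) = 56.00 kΩ.
V_out = 7.85 × 56.00 / (2.04 + 56.00) = 7.85 × 56.00/58.04 = 7.57 V.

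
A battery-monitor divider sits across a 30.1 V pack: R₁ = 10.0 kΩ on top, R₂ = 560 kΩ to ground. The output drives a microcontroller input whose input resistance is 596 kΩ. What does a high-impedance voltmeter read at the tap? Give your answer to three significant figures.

V_out ≈ 29.1 V

The load sits in parallel with R₂: R₂‖R_L = (560 × 596) / (560 + 596) = 288.7 kΩ.
V_out = 30.1 × 288.7 / (10.0 + 288.7) = 30.1 × 288.7/298.7 = 29.1 V.
(Unloaded it would have been 29.6 V.)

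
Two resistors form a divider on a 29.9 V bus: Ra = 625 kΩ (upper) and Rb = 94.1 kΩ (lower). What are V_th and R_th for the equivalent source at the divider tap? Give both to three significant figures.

V_th = 3.91 V, R_th = 81.8 kΩ

V_th is the open-circuit tap voltage: 29.9 × 94.1/(625 + 94.1) = 3.91 V.
With the supply zeroed, Ra and Rb appear in parallel from the tap: R_th = Ra‖Rb = (625 × 94.1)/719.1 = 81.8 kΩ.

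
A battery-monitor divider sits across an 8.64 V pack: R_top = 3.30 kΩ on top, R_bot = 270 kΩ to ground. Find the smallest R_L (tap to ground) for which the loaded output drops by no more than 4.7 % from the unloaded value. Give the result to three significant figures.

Output resistance R_th = R_top‖R_bot = (3.30 × 270)/273.3 = 3.260 kΩ.
The fractional drop is R_th/(R_th + R_L); requiring this ≤ 0.0470 gives R_L ≥ R_th(1/0.0470 − 1) = 3.260 × 20.28 = 66.1 kΩ.

R_L(min) ≈ 66.1 kΩ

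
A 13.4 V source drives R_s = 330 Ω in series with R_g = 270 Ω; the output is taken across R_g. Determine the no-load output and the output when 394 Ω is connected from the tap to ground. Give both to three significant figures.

Open-circuit: V = 13.4 × 270/(330 + 270) = 6.03 V.
With the load, R_g becomes R_g‖R_L = 160.2 Ω, so V = 13.4 × 160.2/490.2 = 4.38 V.

Unloaded: 6.03 V; loaded: 4.38 V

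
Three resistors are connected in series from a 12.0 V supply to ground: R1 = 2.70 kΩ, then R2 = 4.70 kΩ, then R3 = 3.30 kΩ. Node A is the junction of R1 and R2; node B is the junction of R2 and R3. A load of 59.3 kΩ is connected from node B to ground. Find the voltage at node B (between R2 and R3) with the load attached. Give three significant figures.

V ≈ 3.56 V

At node B, R3 is in parallel with the load: R3‖R_L = 3.126 kΩ.
Below node A the resistance is R2 + (R3‖R_L) = 7.826 kΩ, so V_A = 12.0 × 7.826/10.53 = 8.922 V.
Then V_B = V_A × (R3‖R_L)/(R2 + R3‖R_L) = 8.922 × 3.126/7.826 = 3.56 V.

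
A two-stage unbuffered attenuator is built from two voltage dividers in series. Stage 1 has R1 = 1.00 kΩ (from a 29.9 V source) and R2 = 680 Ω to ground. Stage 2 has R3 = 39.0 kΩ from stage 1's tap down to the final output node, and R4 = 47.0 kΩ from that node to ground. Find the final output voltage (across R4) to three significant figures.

V_out ≈ 6.58 V

Stage 2 presents R3+R4 = 86000 Ω as a load on stage 1's tap.
Stage 1's lower leg becomes R2‖(R3+R4) = 674.7 Ω, so V_mid = 29.9 × 674.7/1675 = 12.05 V.
Stage 2 is itself unloaded: V_out = V_mid × R4/(R3+R4) = 12.05 × 47000/86000 = 6.58 V.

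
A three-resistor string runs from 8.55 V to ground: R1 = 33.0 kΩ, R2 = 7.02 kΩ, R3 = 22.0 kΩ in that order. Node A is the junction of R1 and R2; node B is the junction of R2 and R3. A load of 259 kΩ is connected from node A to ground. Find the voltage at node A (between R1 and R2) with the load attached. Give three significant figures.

V ≈ 3.78 V

Below node A the series string R2+R3 = 29.02 kΩ sits in parallel with the 259 kΩ load: 26.10 kΩ.
V_A = 8.55 × 26.10/(33.0 + 26.10) = 3.78 V.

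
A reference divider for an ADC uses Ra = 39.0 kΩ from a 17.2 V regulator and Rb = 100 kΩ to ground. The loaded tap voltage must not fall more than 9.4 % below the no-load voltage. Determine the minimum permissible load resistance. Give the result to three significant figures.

Output resistance R_th = Ra‖Rb = (39.0 × 100)/139.0 = 28.06 kΩ.
The fractional drop is R_th/(R_th + R_L); requiring this ≤ 0.0940 gives R_L ≥ R_th(1/0.0940 − 1) = 28.06 × 9.638 = 270 kΩ.

R_L(min) ≈ 270 kΩ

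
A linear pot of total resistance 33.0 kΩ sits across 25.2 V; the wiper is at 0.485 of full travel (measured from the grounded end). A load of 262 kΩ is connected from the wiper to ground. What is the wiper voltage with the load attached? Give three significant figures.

V ≈ 11.8 V

The wiper splits the pot into (1−α)R = 17.00 kΩ above and αR = 16.00 kΩ below.
Lower section ‖ load = 15.08 kΩ.
V_wiper = 25.2 × 15.08/(17.00 + 15.08) = 11.8 V.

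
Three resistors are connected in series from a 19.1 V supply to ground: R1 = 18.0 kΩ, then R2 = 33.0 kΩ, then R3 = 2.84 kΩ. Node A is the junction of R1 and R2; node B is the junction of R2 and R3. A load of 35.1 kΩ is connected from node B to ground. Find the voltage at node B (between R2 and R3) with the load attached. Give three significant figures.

At node B, R3 is in parallel with the load: R3‖R_L = 2.627 kΩ.
Below node A the resistance is R2 + (R3‖R_L) = 35.63 kΩ, so V_A = 19.1 × 35.63/53.63 = 12.69 V.
Then V_B = V_A × (R3‖R_L)/(R2 + R3‖R_L) = 12.69 × 2.627/35.63 = 0.936 V.

V ≈ 0.936 V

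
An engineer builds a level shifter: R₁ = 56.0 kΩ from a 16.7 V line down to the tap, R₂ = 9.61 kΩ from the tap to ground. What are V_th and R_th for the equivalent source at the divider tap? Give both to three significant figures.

V_th is the open-circuit tap voltage: 16.7 × 9.61/(56.0 + 9.61) = 2.45 V.
With the supply zeroed, R₁ and R₂ appear in parallel from the tap: R_th = R₁‖R₂ = (56.0 × 9.61)/65.61 = 8.20 kΩ.

V_th = 2.45 V, R_th = 8.20 kΩ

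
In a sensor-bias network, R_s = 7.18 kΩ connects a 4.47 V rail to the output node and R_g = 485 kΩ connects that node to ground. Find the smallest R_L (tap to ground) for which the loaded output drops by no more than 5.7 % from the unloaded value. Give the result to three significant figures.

R_L(min) ≈ 117 kΩ

Output resistance R_th = R_s‖R_g = (7.18 × 485)/492.2 = 7.075 kΩ.
The fractional drop is R_th/(R_th + R_L); requiring this ≤ 0.0570 gives R_L ≥ R_th(1/0.0570 − 1) = 7.075 × 16.54 = 117 kΩ.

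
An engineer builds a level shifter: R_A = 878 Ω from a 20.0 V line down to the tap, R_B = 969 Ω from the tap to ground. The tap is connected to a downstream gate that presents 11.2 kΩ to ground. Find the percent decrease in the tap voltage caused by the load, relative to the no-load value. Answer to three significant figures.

The divider's output (Thévenin) resistance is R_A‖R_B = 460.6 Ω.
Fractional drop under load = R_th/(R_th + R_L) = 460.6 / (460.6 + 11200) = 0.03950.
So the output falls by 3.95 %.

3.95 %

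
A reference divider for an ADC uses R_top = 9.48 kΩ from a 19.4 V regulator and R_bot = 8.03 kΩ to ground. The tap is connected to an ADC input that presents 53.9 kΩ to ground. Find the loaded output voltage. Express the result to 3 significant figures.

The load sits in parallel with R_bot: R_bot‖R_L = (8.03 × 53.9) / (8.03 + 53.9) = 6.989 kΩ.
V_out = 19.4 × 6.989 / (9.48 + 6.989) = 19.4 × 6.989/16.47 = 8.23 V.

V_out ≈ 8.23 V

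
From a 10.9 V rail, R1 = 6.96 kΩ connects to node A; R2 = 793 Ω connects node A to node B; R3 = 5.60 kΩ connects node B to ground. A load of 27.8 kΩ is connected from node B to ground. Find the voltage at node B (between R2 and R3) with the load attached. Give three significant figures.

At node B, R3 is in parallel with the load: R3‖R_L = 4661 Ω.
Below node A the resistance is R2 + (R3‖R_L) = 5454 Ω, so V_A = 10.9 × 5454/12410 = 4.789 V.
Then V_B = V_A × (R3‖R_L)/(R2 + R3‖R_L) = 4.789 × 4661/5454 = 4.09 V.

V ≈ 4.09 V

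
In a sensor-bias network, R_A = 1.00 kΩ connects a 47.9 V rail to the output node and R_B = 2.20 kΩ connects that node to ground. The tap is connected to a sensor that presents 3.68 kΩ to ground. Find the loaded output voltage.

The load sits in parallel with R_B: R_B‖R_L = (2.20 × 3.68) / (2.20 + 3.68) = 1.377 kΩ.
V_out = 47.9 × 1.377 / (1.00 + 1.377) = 47.9 × 1.377/2.377 = 27.7 V.

V_out ≈ 27.7 V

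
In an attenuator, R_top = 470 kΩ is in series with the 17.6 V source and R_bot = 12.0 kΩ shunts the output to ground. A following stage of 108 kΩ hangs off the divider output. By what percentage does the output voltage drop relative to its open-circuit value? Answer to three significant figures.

9.78 %

Unloaded V = 17.6 × 12.0/482.0 = 0.43817 V.
Loaded: R_bot‖R_L = 10.80 kΩ, giving V = 17.6 × 10.80/480.8 = 0.39534 V.
Drop = (0.43817 − 0.39534) / 0.43817 = 9.78 %.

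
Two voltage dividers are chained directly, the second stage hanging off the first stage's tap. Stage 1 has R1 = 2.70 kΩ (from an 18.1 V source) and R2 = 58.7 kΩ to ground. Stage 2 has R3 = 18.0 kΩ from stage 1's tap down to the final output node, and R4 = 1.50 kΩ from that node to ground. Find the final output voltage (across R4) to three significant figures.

V_out ≈ 1.18 V

Stage 2 presents R3+R4 = 19.50 kΩ as a load on stage 1's tap.
Stage 1's lower leg becomes R2‖(R3+R4) = 14.64 kΩ, so V_mid = 18.1 × 14.64/17.34 = 15.28 V.
Stage 2 is itself unloaded: V_out = V_mid × R4/(R3+R4) = 15.28 × 1.50/19.50 = 1.18 V.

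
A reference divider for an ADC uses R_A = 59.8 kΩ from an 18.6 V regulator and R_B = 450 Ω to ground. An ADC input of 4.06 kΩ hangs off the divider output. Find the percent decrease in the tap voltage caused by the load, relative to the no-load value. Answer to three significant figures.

Unloaded V = 18.6 × 450/60250 = 0.13892 V.
Loaded: R_B‖R_L = 405.1 Ω, giving V = 18.6 × 405.1/60210 = 0.12515 V.
Drop = (0.13892 − 0.12515) / 0.13892 = 9.91 %.

9.91 %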